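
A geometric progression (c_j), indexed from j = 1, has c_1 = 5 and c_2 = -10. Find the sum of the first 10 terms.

-1705

Common ratio r = -2.
c_j = 5·(-2)^(j-1).
S = 5·((-2)^10 - 1)/(-2 - 1) = 5·(1024 - 1)/(-3) = -1705.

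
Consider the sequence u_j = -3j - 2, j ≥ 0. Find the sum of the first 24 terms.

Over j = 0..23: Σj = 276.
Total = (-3)·276 + (-2)·24 = -876.

-876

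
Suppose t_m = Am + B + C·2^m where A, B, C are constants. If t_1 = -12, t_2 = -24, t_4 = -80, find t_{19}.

Plug in m = 1, 2, 4: A + B + 2C = -12; 2A + B + 4C = -24; 4A + B + 16C = -80.
Subtracting the first from the second: A + 2C = -12.
Subtracting the second from the third: 2A + 12C = -56.
Solving: C = -4, A = -4, then B = 0.
Hence t_{19} = -4·19 + 0 + (-4)·524288 = -2097228.

-2097228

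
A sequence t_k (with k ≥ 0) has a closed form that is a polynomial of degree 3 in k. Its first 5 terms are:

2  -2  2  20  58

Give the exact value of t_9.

758

1st diffs: -4, 4, 18, 38.
2nd diffs: 8, 14, 20.
3rd diffs: 6, 6 (constant).
Newton forward-difference form: t_k = 2 + (-4)·C(k,1) + 8·C(k,2) + 6·C(k,3).
At k = 9: k = 9, so t_9 = 2 - 36 + 288 + 504 = 758.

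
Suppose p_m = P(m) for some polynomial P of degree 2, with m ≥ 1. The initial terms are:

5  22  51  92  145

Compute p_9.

1st diffs: 17, 29, 41, 53.
2nd diffs: 12, 12, 12 (constant).
Newton forward-difference form: p_m = 5 + 17·C(m-1,1) + 12·C(m-1,2).
At m = 9: m-1 = 8, so p_9 = 5 + 136 + 336 = 477.

477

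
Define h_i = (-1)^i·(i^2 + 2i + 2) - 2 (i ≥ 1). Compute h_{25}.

-679

(-1)^25 = -1; i^2 + 2i + 2 at i=25 is 677; so h_{25} = -679.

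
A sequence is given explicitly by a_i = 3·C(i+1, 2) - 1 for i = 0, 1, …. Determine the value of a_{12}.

233

C(13, 2) = 78, so a_{12} = 233.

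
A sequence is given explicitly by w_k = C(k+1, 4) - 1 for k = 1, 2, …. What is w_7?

69

C(8, 4) = 70, so w_7 = 69.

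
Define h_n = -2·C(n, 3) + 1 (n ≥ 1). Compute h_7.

-69

C(7, 3) = 35, so h_7 = -69.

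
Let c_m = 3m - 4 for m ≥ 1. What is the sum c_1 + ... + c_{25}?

875

Over m = 1..25: Σm = 325.
Total = (3)·325 + (-4)·25 = 875.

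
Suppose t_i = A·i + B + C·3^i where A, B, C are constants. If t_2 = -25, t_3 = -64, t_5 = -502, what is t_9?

-39394

Write the equations: 2A + B + 9C = -25; 3A + B + 27C = -64; 5A + B + 243C = -502.
Subtracting the first from the second: A + 18C = -39.
Subtracting the second from the third: 2A + 216C = -438.
Solving: C = -2, A = -3, then B = -1.
Hence t_9 = -3·9 + (-1) + (-2)·19683 = -39394.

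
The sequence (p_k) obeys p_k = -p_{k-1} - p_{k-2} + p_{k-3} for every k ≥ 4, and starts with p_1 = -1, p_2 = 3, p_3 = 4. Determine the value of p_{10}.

Step forward from the initial values:
p_4 = -8, p_5 = 7, p_6 = 5, p_7 = -20, p_8 = 22, p_9 = 3, p_{10} = -45.

-45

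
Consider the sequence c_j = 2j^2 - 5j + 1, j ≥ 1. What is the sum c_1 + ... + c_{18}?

Over j = 1..18: Σj = 171, Σj² = 2109.
Total = (2)·2109 + (-5)·171 + (1)·18 = 3381.

3381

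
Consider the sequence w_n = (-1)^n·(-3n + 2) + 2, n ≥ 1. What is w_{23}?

(-1)^23 = -1; -3n + 2 at n=23 is -67; so w_{23} = 69.

69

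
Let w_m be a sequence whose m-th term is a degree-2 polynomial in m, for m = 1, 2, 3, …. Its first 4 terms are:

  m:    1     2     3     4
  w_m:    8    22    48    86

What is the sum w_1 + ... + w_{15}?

7050

1st diffs: 14, 26, 38.
2nd diffs: 12, 12 (constant).
So w_m = 6m^2 - 4m + 6.
Continuing: …, 136, 198, 272, 358, …, w_{15} = 1296.
Summing m = 1..15 (15 terms) gives 7050.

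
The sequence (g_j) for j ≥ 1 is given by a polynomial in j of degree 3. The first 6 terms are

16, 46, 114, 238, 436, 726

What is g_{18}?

17934

1st diffs: 30, 68, 124, 198, 290.
2nd diffs: 38, 56, 74, 92.
3rd diffs: 18, 18, 18 (constant).
So g_j = 3j^3 + j^2 + 6j + 6.
Evaluating at j = 18 gives g_{18} = 17934.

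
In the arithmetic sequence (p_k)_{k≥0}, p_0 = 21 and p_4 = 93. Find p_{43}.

795

Common difference d = (93 - 21) / (4 - 0) = 18.
p_k = 21 + (k - 0)·18.
p_{43} = 21 + 43·18 = 795.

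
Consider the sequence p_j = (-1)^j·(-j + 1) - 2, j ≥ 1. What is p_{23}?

20

(-1)^23 = -1; -j + 1 at j=23 is -22; so p_{23} = 20.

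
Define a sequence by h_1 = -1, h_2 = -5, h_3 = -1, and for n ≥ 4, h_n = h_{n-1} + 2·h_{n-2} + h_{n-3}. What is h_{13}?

-9208

Applying the relation repeatedly:
h_4 = -12  h_5 = -19  h_6 = -44  h_7 = -94  h_8 = -201  h_9 = -433  h_{10} = -929  h_{11} = -1996  h_{12} = -4287  h_{13} = -9208.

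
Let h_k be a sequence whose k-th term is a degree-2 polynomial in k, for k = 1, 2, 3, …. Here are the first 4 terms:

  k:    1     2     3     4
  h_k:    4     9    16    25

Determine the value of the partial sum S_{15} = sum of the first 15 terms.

1st diffs: 5, 7, 9.
2nd diffs: 2, 2 (constant).
Newton forward-difference form: h_k = 4 + 5·C(k-1,1) + 2·C(k-1,2).
Continuing: …, 36, 49, 64, 81, …, h_{15} = 256.
Summing k = 1..15 (15 terms) gives 1495.

1495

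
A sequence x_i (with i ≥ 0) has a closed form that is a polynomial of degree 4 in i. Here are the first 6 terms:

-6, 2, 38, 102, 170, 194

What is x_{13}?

1st diffs: 8, 36, 64, 68, 24.
2nd diffs: 28, 28, 4, -44.
3rd diffs: 0, -24, -48.
4th diffs: -24, -24 (constant).
Newton forward-difference form: x_i = -6 + 8·C(i,1) + 28·C(i,2) + (-24)·C(i,4).
At i = 13: i = 13, so x_{13} = -6 + 104 + 2184 - 17160 = -14878.

-14878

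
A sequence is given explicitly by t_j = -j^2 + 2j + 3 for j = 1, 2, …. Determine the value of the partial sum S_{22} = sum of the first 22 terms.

-3223

Over j = 1..22: Σj = 253, Σj² = 3795.
Total = (-1)·3795 + (2)·253 + (3)·22 = -3223.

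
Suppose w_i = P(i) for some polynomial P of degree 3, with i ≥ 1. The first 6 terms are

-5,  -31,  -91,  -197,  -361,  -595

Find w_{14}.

1st diffs: -26, -60, -106, -164, -234.
2nd diffs: -34, -46, -58, -70.
3rd diffs: -12, -12, -12 (constant).
Newton forward-difference form: w_i = -5 + (-26)·C(i-1,1) + (-34)·C(i-1,2) + (-12)·C(i-1,3).
At i = 14: i-1 = 13, so w_{14} = -5 - 338 - 2652 - 3432 = -6427.

-6427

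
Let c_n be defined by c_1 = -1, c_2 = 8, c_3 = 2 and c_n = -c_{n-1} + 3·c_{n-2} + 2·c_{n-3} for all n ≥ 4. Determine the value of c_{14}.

9590

Step forward from the initial values:
c_4 = 20  c_5 = 2  c_6 = 62  …  c_{11} = -694  c_{12} = 2582  c_{13} = -3232  c_{14} = 9590.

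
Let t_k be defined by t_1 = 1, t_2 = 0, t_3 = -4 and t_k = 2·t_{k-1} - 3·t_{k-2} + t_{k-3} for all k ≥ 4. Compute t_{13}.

Compute successive terms:
t_4 = -7; t_5 = -2; t_6 = 13; t_7 = 25; t_8 = 9; t_9 = -44; t_{10} = -90; t_{11} = -39; t_{12} = 148; t_{13} = 323.

323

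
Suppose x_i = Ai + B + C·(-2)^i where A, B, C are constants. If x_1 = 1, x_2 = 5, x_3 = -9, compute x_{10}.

Write the equations: A + B - 2C = 1; 2A + B + 4C = 5; 3A + B - 8C = -9.
Subtracting the first from the second: A + 6C = 4.
Subtracting the second from the third: A - 12C = -14.
Solving: C = 1, A = -2, then B = 5.
Hence x_{10} = -2·10 + 5 + 1·1024 = 1009.

1009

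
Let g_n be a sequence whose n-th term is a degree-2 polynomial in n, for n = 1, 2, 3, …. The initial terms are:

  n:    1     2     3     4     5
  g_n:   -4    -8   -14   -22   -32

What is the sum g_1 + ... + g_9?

-348

1st diffs: -4, -6, -8, -10.
2nd diffs: -2, -2, -2 (constant).
So g_n = -n^2 - n - 2.
Continuing: -44, -58, -74, -92.
Summing n = 1..9 (9 terms) gives -348.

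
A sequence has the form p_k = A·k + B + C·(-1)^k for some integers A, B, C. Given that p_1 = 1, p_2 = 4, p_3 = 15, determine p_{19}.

Plug in k = 1, 2, 3: A + B - C = 1; 2A + B + C = 4; 3A + B - C = 15.
Subtracting the first from the second: A + 2C = 3.
Subtracting the second from the third: A - 2C = 11.
Solving: C = -2, A = 7, then B = -8.
Hence p_{19} = 7·19 + (-8) + (-2)·(-1) = 127.

127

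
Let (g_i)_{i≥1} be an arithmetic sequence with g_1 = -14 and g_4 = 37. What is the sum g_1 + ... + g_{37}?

Common difference d = (37 - (-14)) / (4 - 1) = 17.
g_i = -14 + (i - 1)·17.
g_{37} = 598; S = 37·(-14 + 598)/2 = 10804.

10804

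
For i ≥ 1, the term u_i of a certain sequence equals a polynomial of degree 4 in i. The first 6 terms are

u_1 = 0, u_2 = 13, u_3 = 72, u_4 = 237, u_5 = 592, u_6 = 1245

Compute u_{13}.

28272

1st diffs: 13, 59, 165, 355, 653.
2nd diffs: 46, 106, 190, 298.
3rd diffs: 60, 84, 108.
4th diffs: 24, 24 (constant).
Newton forward-difference form: u_i = 13·C(i-1,1) + 46·C(i-1,2) + 60·C(i-1,3) + 24·C(i-1,4).
At i = 13: i-1 = 12, so u_{13} = 156 + 3036 + 13200 + 11880 = 28272.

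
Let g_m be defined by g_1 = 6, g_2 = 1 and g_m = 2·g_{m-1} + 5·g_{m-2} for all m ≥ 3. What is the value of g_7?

3372

Applying the relation repeatedly:
g_3 = 32, g_4 = 69, g_5 = 298, g_6 = 941, g_7 = 3372.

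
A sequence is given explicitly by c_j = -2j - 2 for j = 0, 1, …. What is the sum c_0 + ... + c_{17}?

-342

Over j = 0..17: Σj = 153.
Total = (-2)·153 + (-2)·18 = -342.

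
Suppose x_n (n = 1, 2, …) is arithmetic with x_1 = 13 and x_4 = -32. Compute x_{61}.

Common difference d = (-32 - 13) / (4 - 1) = -15.
x_n = 13 + (n - 1)·(-15).
x_{61} = 13 + 60·(-15) = -887.

-887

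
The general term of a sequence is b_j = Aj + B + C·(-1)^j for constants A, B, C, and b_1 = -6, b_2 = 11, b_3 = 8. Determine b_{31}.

Plug in j = 1, 2, 3: A + B - C = -6; 2A + B + C = 11; 3A + B - C = 8.
Subtracting the first from the second: A + 2C = 17.
Subtracting the second from the third: A - 2C = -3.
Solving: C = 5, A = 7, then B = -8.
Hence b_{31} = 7·31 + (-8) + 5·(-1) = 204.

204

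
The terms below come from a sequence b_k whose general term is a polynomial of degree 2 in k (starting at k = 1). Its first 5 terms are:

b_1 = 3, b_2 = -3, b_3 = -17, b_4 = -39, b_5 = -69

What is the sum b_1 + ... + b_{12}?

-2120

1st diffs: -6, -14, -22, -30.
2nd diffs: -8, -8, -8 (constant).
Newton forward-difference form: b_k = 3 + (-6)·C(k-1,1) + (-8)·C(k-1,2).
Continuing: …, -107, -153, -207, -269, …, b_{12} = -503.
Summing k = 1..12 (12 terms) gives -2120.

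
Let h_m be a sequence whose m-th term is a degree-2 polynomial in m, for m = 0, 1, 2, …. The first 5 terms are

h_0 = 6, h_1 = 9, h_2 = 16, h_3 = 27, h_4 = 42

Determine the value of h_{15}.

471

1st diffs: 3, 7, 11, 15.
2nd diffs: 4, 4, 4 (constant).
So h_m = 2m^2 + m + 6.
Evaluating at m = 15 gives h_{15} = 471.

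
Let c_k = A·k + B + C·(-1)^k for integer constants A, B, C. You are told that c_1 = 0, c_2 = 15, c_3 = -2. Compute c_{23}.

-22

Write the equations: A + B - C = 0; 2A + B + C = 15; 3A + B - C = -2.
Subtracting the first from the second: A + 2C = 15.
Subtracting the second from the third: A - 2C = -17.
Solving: C = 8, A = -1, then B = 9.
Therefore c_{23} = -23 + 9 + 8·(-1) = -22.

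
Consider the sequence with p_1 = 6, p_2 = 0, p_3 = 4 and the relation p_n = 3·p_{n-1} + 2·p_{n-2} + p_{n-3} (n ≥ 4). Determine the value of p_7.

Applying the relation repeatedly:
p_4 = 18, p_5 = 62, p_6 = 226, p_7 = 820.

820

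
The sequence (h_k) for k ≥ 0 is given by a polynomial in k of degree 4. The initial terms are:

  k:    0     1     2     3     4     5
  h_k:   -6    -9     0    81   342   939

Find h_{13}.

52371

1st diffs: -3, 9, 81, 261, 597.
2nd diffs: 12, 72, 180, 336.
3rd diffs: 60, 108, 156.
4th diffs: 48, 48 (constant).
So h_k = 2k^4 - 2k^3 - 2k^2 - k - 6.
Evaluating at k = 13 gives h_{13} = 52371.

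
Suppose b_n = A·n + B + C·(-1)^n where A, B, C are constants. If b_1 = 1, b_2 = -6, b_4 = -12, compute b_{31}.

-89

The three given values yield: A + B - C = 1; 2A + B + C = -6; 4A + B + C = -12.
Subtracting the first from the second: A + 2C = -7.
Subtracting the second from the third: 2A = -6.
Solving: C = -2, A = -3, then B = 2.
Therefore b_{31} = -93 + 2 + (-2)·(-1) = -89.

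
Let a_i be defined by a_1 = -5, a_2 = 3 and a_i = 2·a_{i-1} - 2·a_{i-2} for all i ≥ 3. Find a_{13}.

320

Compute successive terms:
a_3 = 16; a_4 = 26; a_5 = 20; …; a_{10} = 48; a_{11} = 256; a_{12} = 416; a_{13} = 320.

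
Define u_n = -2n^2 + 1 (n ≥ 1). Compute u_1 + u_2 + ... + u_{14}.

-2016

Over n = 1..14: Σn = 105, Σn² = 1015.
Total = (-2)·1015 + (1)·14 = -2016.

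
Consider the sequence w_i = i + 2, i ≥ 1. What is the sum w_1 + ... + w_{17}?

Over i = 1..17: Σi = 153.
Total = (1)·153 + (2)·17 = 187.

187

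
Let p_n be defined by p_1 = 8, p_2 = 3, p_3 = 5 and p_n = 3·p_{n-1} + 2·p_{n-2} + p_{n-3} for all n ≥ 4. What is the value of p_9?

Compute successive terms:
p_4 = 29  p_5 = 100  p_6 = 363  p_7 = 1318  p_8 = 4780  p_9 = 17339.

17339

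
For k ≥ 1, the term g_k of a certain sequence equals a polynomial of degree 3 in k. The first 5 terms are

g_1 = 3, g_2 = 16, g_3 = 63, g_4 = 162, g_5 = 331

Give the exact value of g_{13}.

1st diffs: 13, 47, 99, 169.
2nd diffs: 34, 52, 70.
3rd diffs: 18, 18 (constant).
So g_k = 3k^3 - k^2 - 5k + 6.
Evaluating at k = 13 gives g_{13} = 6363.

6363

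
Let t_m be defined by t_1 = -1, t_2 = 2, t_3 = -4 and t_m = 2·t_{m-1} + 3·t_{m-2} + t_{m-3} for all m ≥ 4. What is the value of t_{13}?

Iterate the recurrence:
t_4 = -3, t_5 = -16, t_6 = -45, t_7 = -141, t_8 = -433, t_9 = -1334, t_{10} = -4108, t_{11} = -12651, t_{12} = -38960, t_{13} = -119981.

-119981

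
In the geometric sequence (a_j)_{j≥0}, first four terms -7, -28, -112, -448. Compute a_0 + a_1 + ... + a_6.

Common ratio r = 4.
a_j = (-7)·4^(j-0).
S = (-7)·(4^7 - 1)/(4 - 1) = (-7)·(16384 - 1)/(3) = -38227.

-38227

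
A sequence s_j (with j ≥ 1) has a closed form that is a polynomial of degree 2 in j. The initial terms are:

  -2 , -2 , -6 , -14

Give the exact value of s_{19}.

-614

1st diffs: 0, -4, -8.
2nd diffs: -4, -4 (constant).
Newton forward-difference form: s_j = -2 + (-4)·C(j-1,2).
At j = 19: j-1 = 18, so s_{19} = -2 - 612 = -614.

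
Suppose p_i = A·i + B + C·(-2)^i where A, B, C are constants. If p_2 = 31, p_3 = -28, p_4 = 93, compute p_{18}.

At i = 2, 3, 4: 2A + B + 4C = 31; 3A + B - 8C = -28; 4A + B + 16C = 93.
Subtracting the first from the second: A - 12C = -59.
Subtracting the second from the third: A + 24C = 121.
Solving: C = 5, A = 1, then B = 9.
Therefore p_{18} = 18 + 9 + 5·262144 = 1310747.

1310747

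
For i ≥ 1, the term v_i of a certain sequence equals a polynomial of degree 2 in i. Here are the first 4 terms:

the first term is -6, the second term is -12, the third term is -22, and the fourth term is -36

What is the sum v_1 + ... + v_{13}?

1st diffs: -6, -10, -14.
2nd diffs: -4, -4 (constant).
Newton forward-difference form: v_i = -6 + (-6)·C(i-1,1) + (-4)·C(i-1,2).
Continuing: …, -54, -76, -102, -132, …, v_{13} = -342.
Summing i = 1..13 (13 terms) gives -1690.

-1690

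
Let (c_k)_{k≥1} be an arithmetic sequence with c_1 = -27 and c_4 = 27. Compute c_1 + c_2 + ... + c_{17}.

1989

Common difference d = (27 - (-27)) / (4 - 1) = 18.
c_k = -27 + (k - 1)·18.
c_{17} = 261; S = 17·(-27 + 261)/2 = 1989.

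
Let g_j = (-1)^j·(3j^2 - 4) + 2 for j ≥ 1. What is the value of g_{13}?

(-1)^13 = -1; 3j^2 - 4 at j=13 is 503; so g_{13} = -501.

-501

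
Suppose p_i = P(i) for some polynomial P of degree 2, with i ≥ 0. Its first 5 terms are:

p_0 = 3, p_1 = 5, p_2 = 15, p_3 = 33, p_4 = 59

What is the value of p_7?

185

1st diffs: 2, 10, 18, 26.
2nd diffs: 8, 8, 8 (constant).
Newton forward-difference form: p_i = 3 + 2·C(i,1) + 8·C(i,2).
At i = 7: i = 7, so p_7 = 3 + 14 + 168 = 185.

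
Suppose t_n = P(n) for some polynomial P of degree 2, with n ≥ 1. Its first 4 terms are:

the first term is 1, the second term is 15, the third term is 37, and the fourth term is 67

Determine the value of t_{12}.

595

1st diffs: 14, 22, 30.
2nd diffs: 8, 8 (constant).
Newton forward-difference form: t_n = 1 + 14·C(n-1,1) + 8·C(n-1,2).
At n = 12: n-1 = 11, so t_{12} = 1 + 154 + 440 = 595.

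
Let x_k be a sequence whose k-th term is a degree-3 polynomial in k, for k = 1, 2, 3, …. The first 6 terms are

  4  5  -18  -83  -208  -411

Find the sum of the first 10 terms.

1st diffs: 1, -23, -65, -125, -203.
2nd diffs: -24, -42, -60, -78.
3rd diffs: -18, -18, -18 (constant).
Newton forward-difference form: x_k = 4 + 1·C(k-1,1) + (-24)·C(k-1,2) + (-18)·C(k-1,3).
Continuing: -710, -1123, -1668, -2363.
Summing k = 1..10 (10 terms) gives -6575.

-6575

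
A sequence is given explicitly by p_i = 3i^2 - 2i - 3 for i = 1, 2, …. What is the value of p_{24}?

1677

p_{24} = 3·24^2 - 2·24 - 3 = 1677.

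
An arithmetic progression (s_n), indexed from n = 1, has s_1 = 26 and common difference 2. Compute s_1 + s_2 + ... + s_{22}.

s_n = 26 + (n - 1)·2.
s_{22} = 68; S = 22·(26 + 68)/2 = 1034.

1034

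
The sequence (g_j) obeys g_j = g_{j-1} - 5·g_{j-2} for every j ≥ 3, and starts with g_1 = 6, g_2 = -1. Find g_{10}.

Applying the relation repeatedly:
g_3 = -31; g_4 = -26; g_5 = 129; g_6 = 259; g_7 = -386; g_8 = -1681; g_9 = 249; g_{10} = 8654.

8654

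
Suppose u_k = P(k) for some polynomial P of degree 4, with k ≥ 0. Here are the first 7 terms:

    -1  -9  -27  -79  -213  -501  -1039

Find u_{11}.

-12519

1st diffs: -8, -18, -52, -134, -288, -538.
2nd diffs: -10, -34, -82, -154, -250.
3rd diffs: -24, -48, -72, -96.
4th diffs: -24, -24, -24 (constant).
So u_k = -k^4 + 2k^3 - 4k^2 - 5k - 1.
Evaluating at k = 11 gives u_{11} = -12519.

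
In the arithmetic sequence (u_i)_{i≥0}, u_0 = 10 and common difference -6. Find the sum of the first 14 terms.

-406

u_i = 10 + (i - 0)·(-6).
u_{13} = -68; S = 14·(10 + (-68))/2 = -406.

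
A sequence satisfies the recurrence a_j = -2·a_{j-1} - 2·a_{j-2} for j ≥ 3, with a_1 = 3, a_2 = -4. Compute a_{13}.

-192

Step forward from the initial values:
a_3 = 2;  a_4 = 4;  a_5 = -12;  …;  a_{10} = -64;  a_{11} = 32;  a_{12} = 64;  a_{13} = -192.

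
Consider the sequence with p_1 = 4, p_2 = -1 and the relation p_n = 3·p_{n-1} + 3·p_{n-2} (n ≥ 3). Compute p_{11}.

289899

Applying the relation repeatedly:
p_3 = 9, p_4 = 24, p_5 = 99, p_6 = 369, p_7 = 1404, p_8 = 5319, p_9 = 20169, p_{10} = 76464, p_{11} = 289899.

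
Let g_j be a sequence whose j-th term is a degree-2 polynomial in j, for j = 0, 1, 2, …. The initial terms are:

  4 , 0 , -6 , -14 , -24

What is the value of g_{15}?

-266

1st diffs: -4, -6, -8, -10.
2nd diffs: -2, -2, -2 (constant).
Newton forward-difference form: g_j = 4 + (-4)·C(j,1) + (-2)·C(j,2).
At j = 15: j = 15, so g_{15} = 4 - 60 - 210 = -266.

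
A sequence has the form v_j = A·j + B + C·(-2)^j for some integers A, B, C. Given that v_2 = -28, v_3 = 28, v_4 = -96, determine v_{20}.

Plug in j = 2, 3, 4: 2A + B + 4C = -28; 3A + B - 8C = 28; 4A + B + 16C = -96.
Subtracting the first from the second: A - 12C = 56.
Subtracting the second from the third: A + 24C = -124.
Solving: C = -5, A = -4, then B = 0.
So v_j = -4·j + 0 + (-5)·(-2)^j; at j=20 this is -5242960.

-5242960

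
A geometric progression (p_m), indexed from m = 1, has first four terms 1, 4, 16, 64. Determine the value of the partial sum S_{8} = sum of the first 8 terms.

Common ratio r = 4.
p_m = 1·4^(m-1).
S = 1·(4^8 - 1)/(4 - 1) = 1·(65536 - 1)/(3) = 21845.

21845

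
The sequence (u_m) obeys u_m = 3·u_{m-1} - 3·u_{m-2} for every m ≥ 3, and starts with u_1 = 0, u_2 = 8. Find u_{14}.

Step forward from the initial values:
u_3 = 24;  u_4 = 48;  u_5 = 72;  …;  u_{11} = -1944;  u_{12} = -1944;  u_{13} = 0;  u_{14} = 5832.

5832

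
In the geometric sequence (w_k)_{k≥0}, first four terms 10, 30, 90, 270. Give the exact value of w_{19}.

11622614670

Common ratio r = 3.
w_k = 10·3^(k-0).
w_{19} = 10·3^19 = 11622614670.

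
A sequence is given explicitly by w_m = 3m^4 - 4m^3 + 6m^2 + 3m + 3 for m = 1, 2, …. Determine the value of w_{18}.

293601

w_{18} = 3·18^4 - 4·18^3 + 6·18^2 + 3·18 + 3 = 293601.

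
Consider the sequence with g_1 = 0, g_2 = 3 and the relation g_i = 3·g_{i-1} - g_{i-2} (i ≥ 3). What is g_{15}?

g_3 = 9  g_4 = 24  g_5 = 63  …  g_{12} = 53133  g_{13} = 139104  g_{14} = 364179  g_{15} = 953433.

953433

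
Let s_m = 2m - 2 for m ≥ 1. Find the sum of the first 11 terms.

110

Over m = 1..11: Σm = 66.
Total = (2)·66 + (-2)·11 = 110.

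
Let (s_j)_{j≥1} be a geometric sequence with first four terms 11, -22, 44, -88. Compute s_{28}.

Common ratio r = -2.
s_j = 11·(-2)^(j-1).
s_{28} = 11·(-2)^27 = -1476395008.

-1476395008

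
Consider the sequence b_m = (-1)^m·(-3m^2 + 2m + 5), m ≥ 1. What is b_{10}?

-275

(-1)^10 = 1; -3m^2 + 2m + 5 at m=10 is -275; so b_{10} = -275.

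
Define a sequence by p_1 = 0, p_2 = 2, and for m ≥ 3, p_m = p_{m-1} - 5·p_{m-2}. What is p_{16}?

155672

p_3 = 2;  p_4 = -8;  p_5 = -18;  …;  p_{13} = -6048;  p_{14} = -31358;  p_{15} = -1118;  p_{16} = 155672.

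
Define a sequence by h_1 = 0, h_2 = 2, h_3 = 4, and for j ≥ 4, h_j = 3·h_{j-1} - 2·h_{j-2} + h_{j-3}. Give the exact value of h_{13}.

15478

Compute successive terms:
h_4 = 8, h_5 = 18, h_6 = 42, h_7 = 98, h_8 = 228, h_9 = 530, h_{10} = 1232, h_{11} = 2864, h_{12} = 6658, h_{13} = 15478.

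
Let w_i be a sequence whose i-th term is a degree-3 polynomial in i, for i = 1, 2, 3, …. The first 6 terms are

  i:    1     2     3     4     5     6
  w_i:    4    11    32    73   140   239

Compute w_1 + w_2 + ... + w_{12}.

1st diffs: 7, 21, 41, 67, 99.
2nd diffs: 14, 20, 26, 32.
3rd diffs: 6, 6, 6 (constant).
Newton forward-difference form: w_i = 4 + 7·C(i-1,1) + 14·C(i-1,2) + 6·C(i-1,3).
Continuing: …, 376, 557, 788, 1075, …, w_{12} = 1841.
Summing i = 1..12 (12 terms) gives 6560.

6560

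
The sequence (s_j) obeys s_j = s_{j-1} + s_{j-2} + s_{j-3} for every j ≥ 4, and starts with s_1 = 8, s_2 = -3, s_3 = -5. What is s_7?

-21

Applying the relation repeatedly:
s_4 = 0;  s_5 = -8;  s_6 = -13;  s_7 = -21.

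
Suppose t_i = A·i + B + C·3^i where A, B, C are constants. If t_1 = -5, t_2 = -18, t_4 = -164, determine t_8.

-13128

At i = 1, 2, 4: A + B + 3C = -5; 2A + B + 9C = -18; 4A + B + 81C = -164.
Subtracting the first from the second: A + 6C = -13.
Subtracting the second from the third: 2A + 72C = -146.
Solving: C = -2, A = -1, then B = 2.
Hence t_8 = -1·8 + 2 + (-2)·6561 = -13128.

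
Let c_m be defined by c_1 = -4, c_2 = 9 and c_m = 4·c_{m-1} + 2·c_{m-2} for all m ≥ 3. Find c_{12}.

Applying the relation repeatedly:
c_3 = 28, c_4 = 130, c_5 = 576, c_6 = 2564, c_7 = 11408, c_8 = 50760, c_9 = 225856, c_{10} = 1004944, c_{11} = 4471488, c_{12} = 19895840.

19895840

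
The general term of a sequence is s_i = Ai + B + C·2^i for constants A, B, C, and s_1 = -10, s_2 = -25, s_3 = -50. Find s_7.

At i = 1, 2, 3: A + B + 2C = -10; 2A + B + 4C = -25; 3A + B + 8C = -50.
Subtracting the first from the second: A + 2C = -15.
Subtracting the second from the third: A + 4C = -25.
Solving: C = -5, A = -5, then B = 5.
Hence s_7 = -5·7 + 5 + (-5)·128 = -670.

-670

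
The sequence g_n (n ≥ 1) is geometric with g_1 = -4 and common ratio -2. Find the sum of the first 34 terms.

g_n = (-4)·(-2)^(n-1).
S = (-4)·((-2)^34 - 1)/(-2 - 1) = (-4)·(17179869184 - 1)/(-3) = 22906492244.

22906492244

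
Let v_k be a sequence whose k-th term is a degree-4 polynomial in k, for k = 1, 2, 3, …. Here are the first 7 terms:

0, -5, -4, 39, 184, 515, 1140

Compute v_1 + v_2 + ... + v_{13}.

1st diffs: -5, 1, 43, 145, 331, 625.
2nd diffs: 6, 42, 102, 186, 294.
3rd diffs: 36, 60, 84, 108.
4th diffs: 24, 24, 24 (constant).
So v_k = k^4 - 4k^3 + 2k^2 + 2k - 1.
Continuing: …, 2191, 3824, 6219, 9580, …, v_{13} = 20136.
Summing k = 1..13 (13 terms) gives 57954.

57954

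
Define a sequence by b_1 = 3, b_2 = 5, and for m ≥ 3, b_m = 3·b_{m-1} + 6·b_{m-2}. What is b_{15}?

Iterate the recurrence:
b_3 = 33; b_4 = 129; b_5 = 585; …; b_{12} = 17716401; b_{13} = 77461353; b_{14} = 338682465; b_{15} = 1480815513.

1480815513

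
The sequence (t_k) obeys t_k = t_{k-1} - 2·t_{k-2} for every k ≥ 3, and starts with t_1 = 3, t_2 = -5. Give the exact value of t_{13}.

-363

Step forward from the initial values:
t_3 = -11, t_4 = -1, t_5 = 21, …, t_{10} = 103, t_{11} = 157, t_{12} = -49, t_{13} = -363.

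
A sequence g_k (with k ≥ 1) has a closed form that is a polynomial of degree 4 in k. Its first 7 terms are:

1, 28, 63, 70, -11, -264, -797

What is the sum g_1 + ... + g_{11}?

-20152

1st diffs: 27, 35, 7, -81, -253, -533.
2nd diffs: 8, -28, -88, -172, -280.
3rd diffs: -36, -60, -84, -108.
4th diffs: -24, -24, -24 (constant).
So g_k = -k^4 + 4k^3 + 5k^2 - k - 6.
Continuing: -1742, -3255, -5516, -8729.
Summing k = 1..11 (11 terms) gives -20152.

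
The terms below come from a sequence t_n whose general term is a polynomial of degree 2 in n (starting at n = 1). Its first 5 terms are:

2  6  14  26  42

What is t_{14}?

1st diffs: 4, 8, 12, 16.
2nd diffs: 4, 4, 4 (constant).
Newton forward-difference form: t_n = 2 + 4·C(n-1,1) + 4·C(n-1,2).
At n = 14: n-1 = 13, so t_{14} = 2 + 52 + 312 = 366.

366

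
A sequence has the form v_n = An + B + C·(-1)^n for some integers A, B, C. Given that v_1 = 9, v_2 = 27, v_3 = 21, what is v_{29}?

Plug in n = 1, 2, 3: A + B - C = 9; 2A + B + C = 27; 3A + B - C = 21.
Subtracting the first from the second: A + 2C = 18.
Subtracting the second from the third: A - 2C = -6.
Solving: C = 6, A = 6, then B = 9.
Therefore v_{29} = 174 + 9 + 6·(-1) = 177.

177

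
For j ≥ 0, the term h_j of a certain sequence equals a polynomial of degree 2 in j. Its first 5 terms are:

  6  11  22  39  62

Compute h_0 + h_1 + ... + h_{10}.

1331

1st diffs: 5, 11, 17, 23.
2nd diffs: 6, 6, 6 (constant).
Newton forward-difference form: h_j = 6 + 5·C(j,1) + 6·C(j,2).
Continuing: …, 91, 126, 167, 214, …, h_{10} = 326.
Summing j = 0..10 (11 terms) gives 1331.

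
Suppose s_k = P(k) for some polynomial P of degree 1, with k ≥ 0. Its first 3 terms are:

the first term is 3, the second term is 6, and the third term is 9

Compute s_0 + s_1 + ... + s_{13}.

1st diffs: 3, 3 (constant).
So s_k = 3k + 3.
Continuing: …, 12, 15, 18, 21, …, s_{13} = 42.
Summing k = 0..13 (14 terms) gives 315.

315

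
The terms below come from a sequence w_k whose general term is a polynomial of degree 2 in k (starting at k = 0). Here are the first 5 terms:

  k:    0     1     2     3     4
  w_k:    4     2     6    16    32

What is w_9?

1st diffs: -2, 4, 10, 16.
2nd diffs: 6, 6, 6 (constant).
So w_k = 3k^2 - 5k + 4.
Evaluating at k = 9 gives w_9 = 202.

202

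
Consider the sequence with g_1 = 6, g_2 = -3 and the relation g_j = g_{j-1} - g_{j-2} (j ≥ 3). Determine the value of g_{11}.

3

Step forward from the initial values:
g_3 = -9, g_4 = -6, g_5 = 3, g_6 = 9, g_7 = 6, g_8 = -3, g_9 = -9, g_{10} = -6, g_{11} = 3.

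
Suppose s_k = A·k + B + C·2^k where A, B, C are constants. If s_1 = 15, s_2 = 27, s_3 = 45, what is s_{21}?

6291585

At k = 1, 2, 3: A + B + 2C = 15; 2A + B + 4C = 27; 3A + B + 8C = 45.
Subtracting the first from the second: A + 2C = 12.
Subtracting the second from the third: A + 4C = 18.
Solving: C = 3, A = 6, then B = 3.
So s_k = 6·k + 3 + 3·2^k; at k=21 this is 6291585.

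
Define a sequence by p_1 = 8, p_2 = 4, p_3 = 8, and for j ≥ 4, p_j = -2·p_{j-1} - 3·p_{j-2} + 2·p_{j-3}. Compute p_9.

Applying the relation repeatedly:
p_4 = -12;  p_5 = 8;  p_6 = 36;  p_7 = -120;  p_8 = 148;  p_9 = 136.

136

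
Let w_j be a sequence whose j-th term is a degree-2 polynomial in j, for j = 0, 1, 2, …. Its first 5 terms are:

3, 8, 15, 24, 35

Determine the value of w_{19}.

1st diffs: 5, 7, 9, 11.
2nd diffs: 2, 2, 2 (constant).
So w_j = j^2 + 4j + 3.
Evaluating at j = 19 gives w_{19} = 440.

440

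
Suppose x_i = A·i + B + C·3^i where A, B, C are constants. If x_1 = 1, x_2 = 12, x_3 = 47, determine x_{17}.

258280305

Write the equations: A + B + 3C = 1; 2A + B + 9C = 12; 3A + B + 27C = 47.
Subtracting the first from the second: A + 6C = 11.
Subtracting the second from the third: A + 18C = 35.
Solving: C = 2, A = -1, then B = -4.
Hence x_{17} = -1·17 + (-4) + 2·129140163 = 258280305.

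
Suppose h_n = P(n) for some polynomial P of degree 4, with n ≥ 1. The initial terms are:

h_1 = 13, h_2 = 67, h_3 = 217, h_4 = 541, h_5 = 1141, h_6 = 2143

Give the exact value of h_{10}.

13531

1st diffs: 54, 150, 324, 600, 1002.
2nd diffs: 96, 174, 276, 402.
3rd diffs: 78, 102, 126.
4th diffs: 24, 24 (constant).
Newton forward-difference form: h_n = 13 + 54·C(n-1,1) + 96·C(n-1,2) + 78·C(n-1,3) + 24·C(n-1,4).
At n = 10: n-1 = 9, so h_{10} = 13 + 486 + 3456 + 6552 + 3024 = 13531.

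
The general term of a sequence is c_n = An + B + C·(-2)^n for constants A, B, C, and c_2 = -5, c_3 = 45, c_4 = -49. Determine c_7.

533

The three given values yield: 2A + B + 4C = -5; 3A + B - 8C = 45; 4A + B + 16C = -49.
Subtracting the first from the second: A - 12C = 50.
Subtracting the second from the third: A + 24C = -94.
Solving: C = -4, A = 2, then B = 7.
So c_n = 2·n + 7 + (-4)·(-2)^n; at n=7 this is 533.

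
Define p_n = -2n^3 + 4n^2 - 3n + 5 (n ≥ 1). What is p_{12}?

-2911

p_{12} = -2·12^3 + 4·12^2 - 3·12 + 5 = -2911.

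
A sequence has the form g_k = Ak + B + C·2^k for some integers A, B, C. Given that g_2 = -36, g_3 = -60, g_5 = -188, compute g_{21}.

At k = 2, 3, 5: 2A + B + 4C = -36; 3A + B + 8C = -60; 5A + B + 32C = -188.
Subtracting the first from the second: A + 4C = -24.
Subtracting the second from the third: 2A + 24C = -128.
Solving: C = -5, A = -4, then B = -8.
Therefore g_{21} = -84 + (-8) + (-5)·2097152 = -10485852.

-10485852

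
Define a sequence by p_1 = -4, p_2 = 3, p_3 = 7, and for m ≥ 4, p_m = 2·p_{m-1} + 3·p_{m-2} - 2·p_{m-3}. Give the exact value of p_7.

Compute successive terms:
p_4 = 31; p_5 = 77; p_6 = 233; p_7 = 635.

635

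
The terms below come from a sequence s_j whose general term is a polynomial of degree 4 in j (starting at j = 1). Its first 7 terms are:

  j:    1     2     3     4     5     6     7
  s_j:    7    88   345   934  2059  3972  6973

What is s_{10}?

1st diffs: 81, 257, 589, 1125, 1913, 3001.
2nd diffs: 176, 332, 536, 788, 1088.
3rd diffs: 156, 204, 252, 300.
4th diffs: 48, 48, 48 (constant).
Newton forward-difference form: s_j = 7 + 81·C(j-1,1) + 176·C(j-1,2) + 156·C(j-1,3) + 48·C(j-1,4).
At j = 10: j-1 = 9, so s_{10} = 7 + 729 + 6336 + 13104 + 6048 = 26224.

26224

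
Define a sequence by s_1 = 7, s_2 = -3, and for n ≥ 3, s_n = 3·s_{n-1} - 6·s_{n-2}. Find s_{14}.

1126305

Compute successive terms:
s_3 = -51  s_4 = -135  s_5 = -99  …  s_{11} = -68283  s_{12} = -34263  s_{13} = 306909  s_{14} = 1126305.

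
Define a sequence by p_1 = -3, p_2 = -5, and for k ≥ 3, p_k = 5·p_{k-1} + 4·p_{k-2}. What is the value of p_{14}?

Applying the relation repeatedly:
p_3 = -37  p_4 = -205  p_5 = -1173  …  p_{11} = -40280197  p_{12} = -229660045  p_{13} = -1309421013  p_{14} = -7465745245.

-7465745245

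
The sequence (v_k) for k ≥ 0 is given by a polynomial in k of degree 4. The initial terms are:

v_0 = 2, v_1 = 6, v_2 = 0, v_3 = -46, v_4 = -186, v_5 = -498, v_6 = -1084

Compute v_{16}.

1st diffs: 4, -6, -46, -140, -312, -586.
2nd diffs: -10, -40, -94, -172, -274.
3rd diffs: -30, -54, -78, -102.
4th diffs: -24, -24, -24 (constant).
Newton forward-difference form: v_k = 2 + 4·C(k,1) + (-10)·C(k,2) + (-30)·C(k,3) + (-24)·C(k,4).
At k = 16: k = 16, so v_{16} = 2 + 64 - 1200 - 16800 - 43680 = -61614.

-61614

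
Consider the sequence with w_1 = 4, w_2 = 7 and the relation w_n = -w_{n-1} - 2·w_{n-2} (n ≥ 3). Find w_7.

Applying the relation repeatedly:
w_3 = -15;  w_4 = 1;  w_5 = 29;  w_6 = -31;  w_7 = -27.

-27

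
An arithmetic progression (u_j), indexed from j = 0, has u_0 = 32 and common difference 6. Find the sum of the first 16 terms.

u_j = 32 + (j - 0)·6.
u_{15} = 122; S = 16·(32 + 122)/2 = 1232.

1232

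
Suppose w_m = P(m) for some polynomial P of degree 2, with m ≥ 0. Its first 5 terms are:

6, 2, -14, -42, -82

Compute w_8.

1st diffs: -4, -16, -28, -40.
2nd diffs: -12, -12, -12 (constant).
Newton forward-difference form: w_m = 6 + (-4)·C(m,1) + (-12)·C(m,2).
At m = 8: m = 8, so w_8 = 6 - 32 - 336 = -362.

-362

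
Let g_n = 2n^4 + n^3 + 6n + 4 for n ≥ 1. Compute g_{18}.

215896

g_{18} = 2·18^4 + 1·18^3 + 6·18 + 4 = 215896.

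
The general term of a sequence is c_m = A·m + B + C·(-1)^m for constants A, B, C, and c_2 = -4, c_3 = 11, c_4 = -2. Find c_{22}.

16

The three given values yield: 2A + B + C = -4; 3A + B - C = 11; 4A + B + C = -2.
Subtracting the first from the second: A - 2C = 15.
Subtracting the second from the third: A + 2C = -13.
Solving: C = -7, A = 1, then B = 1.
So c_m = 1·m + 1 + (-7)·(-1)^m; at m=22 this is 16.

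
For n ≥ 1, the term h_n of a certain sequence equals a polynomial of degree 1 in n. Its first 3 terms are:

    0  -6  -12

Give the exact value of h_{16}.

1st diffs: -6, -6 (constant).
So h_n = -6n + 6.
Evaluating at n = 16 gives h_{16} = -90.

-90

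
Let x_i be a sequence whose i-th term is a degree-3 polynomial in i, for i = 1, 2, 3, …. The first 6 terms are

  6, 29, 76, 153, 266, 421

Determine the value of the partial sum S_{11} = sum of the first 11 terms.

7271

1st diffs: 23, 47, 77, 113, 155.
2nd diffs: 24, 30, 36, 42.
3rd diffs: 6, 6, 6 (constant).
Newton forward-difference form: x_i = 6 + 23·C(i-1,1) + 24·C(i-1,2) + 6·C(i-1,3).
Continuing: …, 624, 881, 1198, 1581, …, x_{11} = 2036.
Summing i = 1..11 (11 terms) gives 7271.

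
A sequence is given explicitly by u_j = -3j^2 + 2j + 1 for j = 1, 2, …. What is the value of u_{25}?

u_{25} = -3·25^2 + 2·25 + 1 = -1824.

-1824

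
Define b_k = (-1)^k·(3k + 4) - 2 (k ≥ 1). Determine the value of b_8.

26

(-1)^8 = 1; 3k + 4 at k=8 is 28; so b_8 = 26.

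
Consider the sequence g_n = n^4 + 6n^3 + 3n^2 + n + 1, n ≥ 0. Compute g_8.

g_8 = 1·8^4 + 6·8^3 + 3·8^2 + 1·8 + 1 = 7369.

7369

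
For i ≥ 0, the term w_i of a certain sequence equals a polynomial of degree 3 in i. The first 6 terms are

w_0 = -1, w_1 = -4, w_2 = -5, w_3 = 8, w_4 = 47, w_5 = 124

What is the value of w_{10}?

1st diffs: -3, -1, 13, 39, 77.
2nd diffs: 2, 14, 26, 38.
3rd diffs: 12, 12, 12 (constant).
Newton forward-difference form: w_i = -1 + (-3)·C(i,1) + 2·C(i,2) + 12·C(i,3).
At i = 10: i = 10, so w_{10} = -1 - 30 + 90 + 1440 = 1499.

1499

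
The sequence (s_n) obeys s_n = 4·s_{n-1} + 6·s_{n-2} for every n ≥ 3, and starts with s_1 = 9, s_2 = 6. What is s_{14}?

4812277632

Iterate the recurrence:
s_3 = 78;  s_4 = 348;  s_5 = 1860;  …;  s_{11} = 34980576;  s_{12} = 180579264;  s_{13} = 932200512;  s_{14} = 4812277632.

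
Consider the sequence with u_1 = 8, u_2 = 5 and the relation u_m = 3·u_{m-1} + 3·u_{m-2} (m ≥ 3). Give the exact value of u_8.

u_3 = 39  u_4 = 132  u_5 = 513  u_6 = 1935  u_7 = 7344  u_8 = 27837.

27837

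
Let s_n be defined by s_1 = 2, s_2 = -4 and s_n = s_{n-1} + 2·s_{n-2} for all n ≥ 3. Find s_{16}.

Applying the relation repeatedly:
s_3 = 0  s_4 = -8  s_5 = -8  …  s_{13} = -2728  s_{14} = -5464  s_{15} = -10920  s_{16} = -21848.
(Characteristic roots are 2 and -1.)

-21848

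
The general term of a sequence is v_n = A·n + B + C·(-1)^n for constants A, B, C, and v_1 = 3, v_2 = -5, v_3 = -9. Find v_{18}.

-101

The three given values yield: A + B - C = 3; 2A + B + C = -5; 3A + B - C = -9.
Subtracting the first from the second: A + 2C = -8.
Subtracting the second from the third: A - 2C = -4.
Solving: C = -1, A = -6, then B = 8.
So v_n = -6·n + 8 + (-1)·(-1)^n; at n=18 this is -101.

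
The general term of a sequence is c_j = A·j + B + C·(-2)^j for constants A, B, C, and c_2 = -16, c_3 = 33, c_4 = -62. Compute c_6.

-252

Plug in j = 2, 3, 4: 2A + B + 4C = -16; 3A + B - 8C = 33; 4A + B + 16C = -62.
Subtracting the first from the second: A - 12C = 49.
Subtracting the second from the third: A + 24C = -95.
Solving: C = -4, A = 1, then B = -2.
So c_j = 1·j + (-2) + (-4)·(-2)^j; at j=6 this is -252.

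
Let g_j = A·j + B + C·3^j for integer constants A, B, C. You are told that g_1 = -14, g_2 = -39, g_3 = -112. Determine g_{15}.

-57395644

Plug in j = 1, 2, 3: A + B + 3C = -14; 2A + B + 9C = -39; 3A + B + 27C = -112.
Subtracting the first from the second: A + 6C = -25.
Subtracting the second from the third: A + 18C = -73.
Solving: C = -4, A = -1, then B = -1.
So g_j = -1·j + (-1) + (-4)·3^j; at j=15 this is -57395644.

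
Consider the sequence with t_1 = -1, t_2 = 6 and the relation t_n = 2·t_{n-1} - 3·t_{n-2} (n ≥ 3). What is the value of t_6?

Applying the relation repeatedly:
t_3 = 15;  t_4 = 12;  t_5 = -21;  t_6 = -78.

-78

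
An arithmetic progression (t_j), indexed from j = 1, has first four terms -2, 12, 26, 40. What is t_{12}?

Common difference d = 14.
t_j = -2 + (j - 1)·14.
t_{12} = -2 + 11·14 = 152.

152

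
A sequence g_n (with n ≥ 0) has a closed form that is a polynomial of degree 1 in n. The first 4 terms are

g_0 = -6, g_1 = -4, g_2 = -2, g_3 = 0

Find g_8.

1st diffs: 2, 2, 2 (constant).
So g_n = 2n - 6.
Evaluating at n = 8 gives g_8 = 10.

10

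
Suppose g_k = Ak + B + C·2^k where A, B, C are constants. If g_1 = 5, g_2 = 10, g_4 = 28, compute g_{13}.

8231

The three given values yield: A + B + 2C = 5; 2A + B + 4C = 10; 4A + B + 16C = 28.
Subtracting the first from the second: A + 2C = 5.
Subtracting the second from the third: 2A + 12C = 18.
Solving: C = 1, A = 3, then B = 0.
So g_k = 3·k + 0 + 1·2^k; at k=13 this is 8231.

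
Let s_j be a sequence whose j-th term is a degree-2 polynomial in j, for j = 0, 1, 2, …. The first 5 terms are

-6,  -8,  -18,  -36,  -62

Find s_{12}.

-558

1st diffs: -2, -10, -18, -26.
2nd diffs: -8, -8, -8 (constant).
Newton forward-difference form: s_j = -6 + (-2)·C(j,1) + (-8)·C(j,2).
At j = 12: j = 12, so s_{12} = -6 - 24 - 528 = -558.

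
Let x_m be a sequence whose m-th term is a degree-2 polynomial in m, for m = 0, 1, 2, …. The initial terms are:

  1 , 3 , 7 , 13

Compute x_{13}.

1st diffs: 2, 4, 6.
2nd diffs: 2, 2 (constant).
Newton forward-difference form: x_m = 1 + 2·C(m,1) + 2·C(m,2).
At m = 13: m = 13, so x_{13} = 1 + 26 + 156 = 183.

183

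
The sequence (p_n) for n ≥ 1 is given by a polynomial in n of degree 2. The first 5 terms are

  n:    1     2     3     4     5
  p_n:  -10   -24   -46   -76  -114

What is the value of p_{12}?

1st diffs: -14, -22, -30, -38.
2nd diffs: -8, -8, -8 (constant).
Newton forward-difference form: p_n = -10 + (-14)·C(n-1,1) + (-8)·C(n-1,2).
At n = 12: n-1 = 11, so p_{12} = -10 - 154 - 440 = -604.

-604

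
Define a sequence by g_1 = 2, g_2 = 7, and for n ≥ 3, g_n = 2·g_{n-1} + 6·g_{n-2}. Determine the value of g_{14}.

39095872

g_3 = 26;  g_4 = 94;  g_5 = 344;  …;  g_{11} = 806816;  g_{12} = 2941408;  g_{13} = 10723712;  g_{14} = 39095872.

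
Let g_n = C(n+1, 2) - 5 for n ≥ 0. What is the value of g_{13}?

C(14, 2) = 91, so g_{13} = 86.

86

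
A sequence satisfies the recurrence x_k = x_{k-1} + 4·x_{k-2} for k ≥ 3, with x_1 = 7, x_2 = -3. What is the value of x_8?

1277

Applying the relation repeatedly:
x_3 = 25  x_4 = 13  x_5 = 113  x_6 = 165  x_7 = 617  x_8 = 1277.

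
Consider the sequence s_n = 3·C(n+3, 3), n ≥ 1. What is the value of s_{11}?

C(14, 3) = 364, so s_{11} = 1092.

1092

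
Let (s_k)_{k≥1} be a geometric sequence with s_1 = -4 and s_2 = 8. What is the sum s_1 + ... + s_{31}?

Common ratio r = -2.
s_k = (-4)·(-2)^(k-1).
S = (-4)·((-2)^31 - 1)/(-2 - 1) = (-4)·(-2147483648 - 1)/(-3) = -2863311532.

-2863311532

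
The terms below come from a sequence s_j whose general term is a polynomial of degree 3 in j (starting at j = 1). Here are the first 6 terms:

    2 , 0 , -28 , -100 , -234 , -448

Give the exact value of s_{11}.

-3348

1st diffs: -2, -28, -72, -134, -214.
2nd diffs: -26, -44, -62, -80.
3rd diffs: -18, -18, -18 (constant).
So s_j = -3j^3 + 5j^2 + 4j - 4.
Evaluating at j = 11 gives s_{11} = -3348.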